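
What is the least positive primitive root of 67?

2

φ(67) = 67 − 1 = 66 = 2 · 3 · 11.
Test candidates g = 2, 3, … against the prime factors q ∈ {2, 3, 11} of φ(67): g is a generator iff g^(66/q) ≢ 1 for every such q.
g = 2: 2^33 ≡ 66; 2^22 ≡ 37; 2^6 ≡ 64 — none is 1, so 2 is a primitive root.
So 2 is the smallest generator of (Z/67Z)^×.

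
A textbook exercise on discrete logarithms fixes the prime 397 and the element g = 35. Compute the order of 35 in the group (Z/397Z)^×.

6

Since 35 ∈ (Z/397Z)^×, its order divides φ(397) = 397 − 1 = 396 = 2^2 · 3^2 · 11.
Divisors of 396: 1, 2, 3, 4, 6, 9, 11, 12, 18, 22, 33, 36, 44, 66, 99, 132, 198, 396.
Evaluate successive powers at the divisors of 396:
35^1 ≡ 35 (mod 397)
35^2 ≡ 34 (mod 397)
35^3 ≡ 396 (mod 397)
35^4 ≡ 362 (mod 397)
35^6 ≡ 1 (mod 397) ✓
The smallest such exponent is 6, so the order of 35 is 6.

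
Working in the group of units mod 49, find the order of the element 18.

3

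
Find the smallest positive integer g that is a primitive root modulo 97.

5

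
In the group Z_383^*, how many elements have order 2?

φ(383) = 383 − 1 = 382 = 2 · 191.
In a cyclic group of order 382, there are φ(d) elements of order d for each divisor d of 382, and zero for non-divisors.
2 | 382, and φ(2) = 2 − 1 = 1.

1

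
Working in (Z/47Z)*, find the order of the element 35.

The order of 35 must divide φ(47) = 47 − 1 = 46 = 2 · 23.
Divisors of 46: 1, 2, 23, 46.
Compute 35^d (mod 47) for the divisors d until we hit 1:
35^1 ≡ 35 (mod 47)
35^2 ≡ 3 (mod 47)
35^23 ≡ 46 (mod 47)
35^46 ≡ 1 (mod 47) ✓
Therefore the multiplicative order of 35 modulo 47 is 46.

46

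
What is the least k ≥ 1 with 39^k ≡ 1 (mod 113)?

112

By Lagrange's theorem, ord_113(39) divides φ(113) = 113 − 1 = 112 = 2^4 · 7.
Divisors of 112: 1, 2, 4, 7, 8, 14, 16, 28, 56, 112.
Test each divisor d:
39^1 ≡ 39 (mod 113)
39^2 ≡ 52 (mod 113)
39^4 ≡ 105 (mod 113)
39^7 ≡ 48 (mod 113)
39^8 ≡ 64 (mod 113)
39^14 ≡ 44 (mod 113)
39^16 ≡ 28 (mod 113)
39^28 ≡ 15 (mod 113)
39^56 ≡ 112 (mod 113)
39^112 ≡ 1 (mod 113) ✓
Hence ord(39) = 112.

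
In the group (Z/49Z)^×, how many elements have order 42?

12

φ(49) = φ(7^2) = 7·(7−1) = 42 = 2 · 3 · 7.
In a cyclic group of order 42, there are φ(d) elements of order d for each divisor d of 42, and zero for non-divisors.
42 = 2 · 3 · 7 divides 42, and φ(42) = 12.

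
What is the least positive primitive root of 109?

φ(109) = 109 − 1 = 108 = 2^2 · 3^3.
g is a primitive root iff g^(108/q) ≢ 1 (mod 109) for each prime q ∈ {2, 3}.
g = 2: 2^54 ≡ 108; 2^36 ≡ 1 — hits 1, so not a primitive root.
g = 3: 3^54 ≡ 1 — hits 1, so not a primitive root.
g = 4: 4^54 ≡ 1 — hits 1, so not a primitive root.
g = 5: 5^54 ≡ 1 — hits 1, so not a primitive root.
g = 6: 6^54 ≡ 108; 6^36 ≡ 63 — none is 1, so 6 is a primitive root.
Hence the least primitive root of 109 is 6.

6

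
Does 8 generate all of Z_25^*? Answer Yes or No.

Yes

φ(25) = φ(5^2) = 5·(5−1) = 20 = 2^2 · 5.
An element g generates (Z/25Z)^× iff g^(20/q) ≢ 1 (mod 25) for each prime q ∈ {2, 5}.
8^10 ≡ 24 (mod 25)  [q = 2: ≢ 1 ✓]
8^4 ≡ 21 (mod 25)  [q = 5: ≢ 1 ✓]
None equal 1, so ord_25(8) = 20: 8 is a primitive root.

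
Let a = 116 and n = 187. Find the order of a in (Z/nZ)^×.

80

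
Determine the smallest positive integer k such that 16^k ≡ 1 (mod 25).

5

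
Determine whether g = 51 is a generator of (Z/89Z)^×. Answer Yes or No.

φ(89) = 89 − 1 = 88 = 2^3 · 11.
An element g generates (Z/89Z)^× iff g^(88/q) ≢ 1 (mod 89) for each prime q ∈ {2, 11}.
51^44 ≡ 88 (mod 89)  [q = 2: ≢ 1 ✓]
51^8 ≡ 67 (mod 89)  [q = 11: ≢ 1 ✓]
None equal 1, so ord_89(51) = 88: 51 is a primitive root.

Yes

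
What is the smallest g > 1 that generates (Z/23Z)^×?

5

φ(23) = 23 − 1 = 22 = 2 · 11.
Test candidates g = 2, 3, … against the prime factors q ∈ {2, 11} of φ(23): g is a generator iff g^(22/q) ≢ 1 for every such q.
g = 2: 2^11 ≡ 1 — hits 1, so not a primitive root.
g = 3: 3^11 ≡ 1 — hits 1, so not a primitive root.
g = 4: 4^11 ≡ 1 — hits 1, so not a primitive root.
g = 5: 5^11 ≡ 22; 5^2 ≡ 2 — none is 1, so 5 is a primitive root.
So 5 is the smallest generator of (Z/23Z)^×.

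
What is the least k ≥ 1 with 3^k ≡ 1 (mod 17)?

16

By Lagrange's theorem, ord_17(3) divides φ(17) = 17 − 1 = 16 = 2^4.
Divisors of 16: 1, 2, 4, 8, 16.
Compute 3^d (mod 17) for the divisors d until we hit 1:
3^1 ≡ 3
3^2 ≡ 9
3^4 ≡ 13
3^8 ≡ 16
3^16 ≡ 1
Hence ord(3) = 16.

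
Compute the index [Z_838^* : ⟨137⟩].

2

By Lagrange's theorem, ord_838(137) divides φ(838) = φ(2)·φ(419) = 1·418 = 418 = 2 · 11 · 19.
Divisors of 418: 1, 2, 11, 19, 22, 38, 209, 418.
Compute 137^d (mod 838) for the divisors d until we hit 1:
137^1 ≡ 137 (mod 838)
137^2 ≡ 333 (mod 838)
137^11 ≡ 555 (mod 838)
137^19 ≡ 753 (mod 838)
137^22 ≡ 479 (mod 838)
137^38 ≡ 521 (mod 838)
137^209 ≡ 1 (mod 838) ✓
Thus |⟨137⟩| = ord(137) = 209.
Index = |(Z/838Z)^×| / |⟨137⟩| = 418 / 209 = 2.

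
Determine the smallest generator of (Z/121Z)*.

2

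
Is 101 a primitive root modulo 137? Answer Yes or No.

No

φ(137) = 137 − 1 = 136 = 2^3 · 17.
Test 101^(136/q) mod 137 for each prime factor q of 136:
101^68 ≡ 1 (mod 137)  [q = 2: ≡ 1 ✗]
101^8 ≡ 16 (mod 137)  [q = 17: ≢ 1 ✓]
Since 101^68 ≡ 1, the order of 101 divides 68 < 136, so 101 is not a primitive root.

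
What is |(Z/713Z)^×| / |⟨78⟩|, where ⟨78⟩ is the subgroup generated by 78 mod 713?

12

The order of 78 must divide φ(713) = φ(23·31) = (23−1)·(31−1) = 22·30 = 660 = 2^2 · 3 · 5 · 11.
Divisors of 660: 1, 2, 3, 4, 5, 6, 10, 11, 12, 15, 20, 22, 30, 33, 44, 55, 60, 66, 110, 132, 165, 220, 330, 660.
Test each divisor d:
78^1 ≡ 78
78^2 ≡ 380
78^3 ≡ 407
78^4 ≡ 374
78^5 ≡ 652
78^6 ≡ 233
78^10 ≡ 156
78^11 ≡ 47
78^12 ≡ 101
78^15 ≡ 466
78^20 ≡ 94
78^22 ≡ 70
78^30 ≡ 404
78^33 ≡ 438
78^44 ≡ 622
78^55 ≡ 1
So ord_713(78) = 55, hence |⟨78⟩| = 55.
The index is φ(713) / ord(78) = 660 / 55 = 12.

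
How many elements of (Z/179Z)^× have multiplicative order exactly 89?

88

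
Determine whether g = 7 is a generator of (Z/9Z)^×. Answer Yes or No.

φ(9) = φ(3^2) = 3·(3−1) = 6 = 2 · 3.
It suffices to check that the order of 7 is not a proper divisor of 6: compute 7^(6/q) for q ∈ {2, 3}.
7^3 ≡ 1 (mod 9)  [q = 2: ≡ 1 ✗]
7^2 ≡ 4 (mod 9)  [q = 3: ≢ 1 ✓]
Since 7^3 ≡ 1, the order of 7 divides 3 < 6, so 7 is not a primitive root.

No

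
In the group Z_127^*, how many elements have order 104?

φ(127) = 127 − 1 = 126 = 2 · 3^2 · 7.
(Z/127Z)^× is cyclic (|G| = 126); a cyclic group of order m has exactly φ(d) elements of each order d | m, and none otherwise.
104 does not divide 126, so no element of (Z/127Z)^× has order 104.

0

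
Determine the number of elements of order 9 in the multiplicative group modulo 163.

φ(163) = 163 − 1 = 162 = 2 · 3^4.
In a cyclic group of order 162, there are φ(d) elements of order d for each divisor d of 162, and zero for non-divisors.
9 = 3^2 divides 162, and φ(9) = 6.

6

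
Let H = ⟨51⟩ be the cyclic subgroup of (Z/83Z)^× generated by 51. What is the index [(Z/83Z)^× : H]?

2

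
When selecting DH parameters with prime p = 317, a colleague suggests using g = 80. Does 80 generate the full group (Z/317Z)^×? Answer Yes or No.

Yes

φ(317) = 317 − 1 = 316 = 2^2 · 79.
It suffices to check that the order of 80 is not a proper divisor of 316: compute 80^(316/q) for q ∈ {2, 79}.
80^158 ≡ 316 (mod 317)  [q = 2: ≢ 1 ✓]
80^4 ≡ 113 (mod 317)  [q = 79: ≢ 1 ✓]
All checks pass, so 80 has order 316 and is a primitive root modulo 317.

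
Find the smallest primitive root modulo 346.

φ(346) = φ(2)·φ(173) = 1·172 = 172 = 2^2 · 43.
Test candidates g = 2, 3, … against the prime factors q ∈ {2, 43} of φ(346): g is a generator iff g^(172/q) ≢ 1 for every such q.
g = 2: gcd(2, 346) = 2 > 1, not a unit — skip.
g = 3: 3^86 ≡ 345; 3^4 ≡ 81 — none is 1, so 3 is a primitive root.
Hence the least primitive root of 346 is 3.

3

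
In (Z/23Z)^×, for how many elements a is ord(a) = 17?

φ(23) = 23 − 1 = 22 = 2 · 11.
In a cyclic group of order 22, there are φ(d) elements of order d for each divisor d of 22, and zero for non-divisors.
Since 17 ∤ 22, the count is 0.

0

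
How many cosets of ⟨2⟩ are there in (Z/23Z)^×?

2

ord(2) | φ(23) = 23 − 1 = 22 = 2 · 11.
Divisors of 22: 1, 2, 11, 22.
Test each divisor d:
2^1 ≡ 2 (mod 23)
2^2 ≡ 4 (mod 23)
2^11 ≡ 1 (mod 23) ✓
The order of 2 is 11, so the subgroup it generates has 11 elements.
The index is φ(23) / ord(2) = 22 / 11 = 2.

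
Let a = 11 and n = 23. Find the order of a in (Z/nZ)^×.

ord(11) | φ(23) = 23 − 1 = 22 = 2 · 11.
Divisors of 22: 1, 2, 11, 22.
Evaluate successive powers at the divisors of 22:
11^1 ≡ 11 (mod 23)
11^2 ≡ 6 (mod 23)
11^11 ≡ 22 (mod 23)
11^22 ≡ 1 (mod 23) ✓
Hence ord(11) = 22.

22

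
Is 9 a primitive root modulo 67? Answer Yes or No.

φ(67) = 67 − 1 = 66 = 2 · 3 · 11.
9 is a primitive root mod 67 iff 9^(φ(67)/q) ≢ 1 for every prime q | φ(67), i.e. q ∈ {2, 3, 11}.
9^33 ≡ 1 (mod 67)  [q = 2: ≡ 1 ✗]
9^22 ≡ 1 (mod 67)  [q = 3: ≡ 1 ✗]
9^6 ≡ 64 (mod 67)  [q = 11: ≢ 1 ✓]
9^33 ≡ 1 shows ord(9) | 33, strictly less than φ(67); not a primitive root.

No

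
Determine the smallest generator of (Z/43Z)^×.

3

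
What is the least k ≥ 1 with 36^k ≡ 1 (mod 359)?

Since 36 ∈ (Z/359Z)^×, its order divides φ(359) = 359 − 1 = 358 = 2 · 179.
Divisors of 358: 1, 2, 179, 358.
Evaluate successive powers at the divisors of 358:
36^1 ≡ 36 (mod 359)
36^2 ≡ 219 (mod 359)
36^179 ≡ 1 (mod 359) ✓
So ord_359(36) = 179.

179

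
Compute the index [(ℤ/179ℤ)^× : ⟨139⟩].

2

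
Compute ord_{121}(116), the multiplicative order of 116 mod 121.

ord(116) | φ(121) = φ(11^2) = 11·(11−1) = 110 = 2 · 5 · 11.
Divisors of 110: 1, 2, 5, 10, 11, 22, 55, 110.
Evaluate successive powers at the divisors of 110:
116^1 ≡ 116 (mod 121)
116^2 ≡ 25 (mod 121)
116^5 ≡ 21 (mod 121)
116^10 ≡ 78 (mod 121)
116^11 ≡ 94 (mod 121)
116^22 ≡ 3 (mod 121)
116^55 ≡ 120 (mod 121)
116^110 ≡ 1 (mod 121) ✓
The smallest such exponent is 110, so the order of 116 is 110.

110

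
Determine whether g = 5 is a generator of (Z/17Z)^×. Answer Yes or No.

Yes

φ(17) = 17 − 1 = 16 = 2^4.
It suffices to check that the order of 5 is not a proper divisor of 16: compute 5^(16/q) for q ∈ {2}.
5^8 ≡ 16 (mod 17)  [q = 2: ≢ 1 ✓]
All checks pass, so 5 has order 16 and is a primitive root modulo 17.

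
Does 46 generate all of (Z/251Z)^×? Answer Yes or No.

φ(251) = 251 − 1 = 250 = 2 · 5^3.
It suffices to check that the order of 46 is not a proper divisor of 250: compute 46^(250/q) for q ∈ {2, 5}.
46^125 ≡ 250 (mod 251)  [q = 2: ≢ 1 ✓]
46^50 ≡ 149 (mod 251)  [q = 5: ≢ 1 ✓]
All checks pass, so 46 has order 250 and is a primitive root modulo 251.

Yes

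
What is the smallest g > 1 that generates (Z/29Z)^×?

2

φ(29) = 29 − 1 = 28 = 2^2 · 7.
Test candidates g = 2, 3, … against the prime factors q ∈ {2, 7} of φ(29): g is a generator iff g^(28/q) ≢ 1 for every such q.
g = 2: 2^14 ≡ 28; 2^4 ≡ 16 — none is 1, so 2 is a primitive root.
Hence the least primitive root of 29 is 2.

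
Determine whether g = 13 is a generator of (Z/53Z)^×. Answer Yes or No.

No

φ(53) = 53 − 1 = 52 = 2^2 · 13.
13 is a primitive root mod 53 iff 13^(φ(53)/q) ≢ 1 for every prime q | φ(53), i.e. q ∈ {2, 13}.
13^26 ≡ 1 (mod 53)  [q = 2: ≡ 1 ✗]
13^4 ≡ 47 (mod 53)  [q = 13: ≢ 1 ✓]
Since 13^26 ≡ 1, the order of 13 divides 26 < 52, so 13 is not a primitive root.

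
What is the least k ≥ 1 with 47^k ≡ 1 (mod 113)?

112

ord(47) | φ(113) = 113 − 1 = 112 = 2^4 · 7.
Divisors of 112: 1, 2, 4, 7, 8, 14, 16, 28, 56, 112.
Compute 47^d (mod 113) for the divisors d until we hit 1:
47^1 ≡ 47 (mod 113)
47^2 ≡ 62 (mod 113)
47^4 ≡ 2 (mod 113)
47^7 ≡ 65 (mod 113)
47^8 ≡ 4 (mod 113)
47^14 ≡ 44 (mod 113)
47^16 ≡ 16 (mod 113)
47^28 ≡ 15 (mod 113)
47^56 ≡ 112 (mod 113)
47^112 ≡ 1 (mod 113) ✓
Hence ord(47) = 112.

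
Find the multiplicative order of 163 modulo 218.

36

The order of 163 must divide φ(218) = φ(2)·φ(109) = 1·108 = 108 = 2^2 · 3^3.
Divisors of 108: 1, 2, 3, 4, 6, 9, 12, 18, 27, 36, 54, 108.
Compute 163^d (mod 218) for the divisors d until we hit 1:
163^1 ≡ 163 (mod 218)
163^2 ≡ 191 (mod 218)
163^3 ≡ 177 (mod 218)
163^4 ≡ 75 (mod 218)
163^6 ≡ 155 (mod 218)
163^9 ≡ 185 (mod 218)
163^12 ≡ 45 (mod 218)
163^18 ≡ 217 (mod 218)
163^27 ≡ 33 (mod 218)
163^36 ≡ 1 (mod 218) ✓
So ord_218(163) = 36.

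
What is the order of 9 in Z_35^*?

6

The order of 9 must divide φ(35) = φ(5·7) = (5−1)·(7−1) = 4·6 = 24 = 2^3 · 3.
Divisors of 24: 1, 2, 3, 4, 6, 8, 12, 24.
Check 9^d mod 35 for each divisor in increasing order:
9^1 ≡ 9 (mod 35)
9^2 ≡ 11 (mod 35)
9^3 ≡ 29 (mod 35)
9^4 ≡ 16 (mod 35)
9^6 ≡ 1 (mod 35) ✓
The smallest such exponent is 6, so the order of 9 is 6.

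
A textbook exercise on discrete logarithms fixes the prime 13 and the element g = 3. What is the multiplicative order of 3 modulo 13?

3

Since 3 ∈ (Z/13Z)^×, its order divides φ(13) = 13 − 1 = 12 = 2^2 · 3.
Divisors of 12: 1, 2, 3, 4, 6, 12.
Check 3^d mod 13 for each divisor in increasing order:
3^1 ≡ 3
3^2 ≡ 9
3^3 ≡ 1
So ord_13(3) = 3.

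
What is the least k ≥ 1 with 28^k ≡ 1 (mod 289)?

272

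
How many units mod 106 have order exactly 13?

φ(106) = φ(2)·φ(53) = 1·52 = 52 = 2^2 · 13.
(Z/106Z)^× is cyclic (|G| = 52); a cyclic group of order m has exactly φ(d) elements of each order d | m, and none otherwise.
13 | 52, and φ(13) = 13 − 1 = 12.

12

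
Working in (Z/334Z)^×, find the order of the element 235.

ord(235) | φ(334) = φ(2)·φ(167) = 1·166 = 166 = 2 · 83.
Divisors of 166: 1, 2, 83, 166.
Evaluate successive powers at the divisors of 166:
235^1 ≡ 235 (mod 334)
235^2 ≡ 115 (mod 334)
235^83 ≡ 333 (mod 334)
235^166 ≡ 1 (mod 334) ✓
So ord_334(235) = 166.

166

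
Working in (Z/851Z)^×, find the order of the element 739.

ord(739) | φ(851) = φ(23·37) = (23−1)·(37−1) = 22·36 = 792 = 2^3 · 3^2 · 11.
Divisors of 792: 1, 2, 3, 4, 6, 8, 9, 11, 12, 18, 22, 24, 33, 36, 44, 66, 72, 88, 99, 132, 198, 264, 396, 792.
Test each divisor d:
739^1 ≡ 739 (mod 851)
739^2 ≡ 630 (mod 851)
739^3 ≡ 73 (mod 851)
739^4 ≡ 334 (mod 851)
739^6 ≡ 223 (mod 851)
739^8 ≡ 75 (mod 851)
739^9 ≡ 110 (mod 851)
739^11 ≡ 369 (mod 851)
739^12 ≡ 371 (mod 851)
739^18 ≡ 186 (mod 851)
739^22 ≡ 1 (mod 851) ✓
The smallest such exponent is 22, so the order of 739 is 22.

22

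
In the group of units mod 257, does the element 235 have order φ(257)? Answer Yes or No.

No

φ(257) = 257 − 1 = 256 = 2^8.
An element g generates (Z/257Z)^× iff g^(256/q) ≢ 1 (mod 257) for each prime q ∈ {2}.
235^128 ≡ 1 (mod 257)  [q = 2: ≡ 1 ✗]
Since 235^128 ≡ 1, the order of 235 divides 128 < 256, so 235 is not a primitive root.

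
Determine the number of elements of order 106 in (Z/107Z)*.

φ(107) = 107 − 1 = 106 = 2 · 53.
In a cyclic group of order 106, there are φ(d) elements of order d for each divisor d of 106, and zero for non-divisors.
106 = 2 · 53 divides 106, and φ(106) = 52.

52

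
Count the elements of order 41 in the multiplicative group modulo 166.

40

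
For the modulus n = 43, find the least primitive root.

3

φ(43) = 43 − 1 = 42 = 2 · 3 · 7.
Test candidates g = 2, 3, … against the prime factors q ∈ {2, 3, 7} of φ(43): g is a generator iff g^(42/q) ≢ 1 for every such q.
g = 2: 2^21 ≡ 42; 2^14 ≡ 1 — hits 1, so not a primitive root.
g = 3: 3^21 ≡ 42; 3^14 ≡ 36; 3^6 ≡ 41 — none is 1, so 3 is a primitive root.
So 3 is the smallest generator of (Z/43Z)^×.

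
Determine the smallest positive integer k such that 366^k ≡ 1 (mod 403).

ord(366) | φ(403) = φ(13·31) = (13−1)·(31−1) = 12·30 = 360 = 2^3 · 3^2 · 5.
Divisors of 360: 1, 2, 3, 4, 5, 6, 8, 9, 10, 12, 15, 18, 20, 24, 30, 36, 40, 45, 60, 72, 90, 120, 180, 360.
Check 366^d mod 403 for each divisor in increasing order:
366^1 ≡ 366
366^2 ≡ 160
366^3 ≡ 125
366^4 ≡ 211
366^5 ≡ 253
366^6 ≡ 311
366^8 ≡ 191
366^9 ≡ 187
366^10 ≡ 335
366^12 ≡ 1
Hence ord(366) = 12.

12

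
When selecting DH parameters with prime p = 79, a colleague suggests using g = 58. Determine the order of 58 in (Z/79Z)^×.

The order of 58 must divide φ(79) = 79 − 1 = 78 = 2 · 3 · 13.
Divisors of 78: 1, 2, 3, 6, 13, 26, 39, 78.
Compute 58^d (mod 79) for the divisors d until we hit 1:
58^1 ≡ 58
58^2 ≡ 46
58^3 ≡ 61
58^6 ≡ 8
58^13 ≡ 78
58^26 ≡ 1
Therefore the multiplicative order of 58 modulo 79 is 26.

26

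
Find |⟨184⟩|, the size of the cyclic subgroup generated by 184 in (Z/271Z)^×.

ord(184) | φ(271) = 271 − 1 = 270 = 2 · 3^3 · 5.
Divisors of 270: 1, 2, 3, 5, 6, 9, 10, 15, 18, 27, 30, 45, 54, 90, 135, 270.
Compute 184^d (mod 271) for the divisors d until we hit 1:
184^1 ≡ 184 (mod 271)
184^2 ≡ 252 (mod 271)
184^3 ≡ 27 (mod 271)
184^5 ≡ 29 (mod 271)
184^6 ≡ 187 (mod 271)
184^9 ≡ 171 (mod 271)
184^10 ≡ 28 (mod 271)
184^15 ≡ 270 (mod 271)
184^18 ≡ 244 (mod 271)
184^27 ≡ 261 (mod 271)
184^30 ≡ 1 (mod 271) ✓
Hence ord(184) = 30.

30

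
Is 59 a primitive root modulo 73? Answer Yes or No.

Yes

φ(73) = 73 − 1 = 72 = 2^3 · 3^2.
Test 59^(72/q) mod 73 for each prime factor q of 72:
59^36 ≡ 72 (mod 73)  [q = 2: ≢ 1 ✓]
59^24 ≡ 64 (mod 73)  [q = 3: ≢ 1 ✓]
Every test exponent gives a nontrivial residue, hence 59 generates the full group.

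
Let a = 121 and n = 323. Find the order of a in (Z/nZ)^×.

By Lagrange's theorem, ord_323(121) divides φ(323) = φ(17·19) = (17−1)·(19−1) = 16·18 = 288 = 2^5 · 3^2.
Divisors of 288: 1, 2, 3, 4, 6, 8, 9, 12, 16, 18, 24, 32, 36, 48, 72, 96, 144, 288.
Evaluate successive powers at the divisors of 288:
121^1 ≡ 121
121^2 ≡ 106
121^3 ≡ 229
121^4 ≡ 254
121^6 ≡ 115
121^8 ≡ 239
121^9 ≡ 172
121^12 ≡ 305
121^16 ≡ 273
121^18 ≡ 191
121^24 ≡ 1
Therefore the multiplicative order of 121 modulo 323 is 24.

24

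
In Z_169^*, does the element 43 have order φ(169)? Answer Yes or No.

No

φ(169) = φ(13^2) = 13·(13−1) = 156 = 2^2 · 3 · 13.
43 is a primitive root mod 169 iff 43^(φ(169)/q) ≢ 1 for every prime q | φ(169), i.e. q ∈ {2, 3, 13}.
43^78 ≡ 1 (mod 169)  [q = 2: ≡ 1 ✗]
43^52 ≡ 22 (mod 169)  [q = 3: ≢ 1 ✓]
43^12 ≡ 27 (mod 169)  [q = 13: ≢ 1 ✓]
The check at q = 2 fails, so 43 generates a proper subgroup.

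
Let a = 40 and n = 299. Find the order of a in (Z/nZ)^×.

The order of 40 must divide φ(299) = φ(13·23) = (13−1)·(23−1) = 12·22 = 264 = 2^3 · 3 · 11.
Divisors of 264: 1, 2, 3, 4, 6, 8, 11, 12, 22, 24, 33, 44, 66, 88, 132, 264.
Evaluate successive powers at the divisors of 264:
40^1 ≡ 40 (mod 299)
40^2 ≡ 105 (mod 299)
40^3 ≡ 14 (mod 299)
40^4 ≡ 261 (mod 299)
40^6 ≡ 196 (mod 299)
40^8 ≡ 248 (mod 299)
40^11 ≡ 183 (mod 299)
40^12 ≡ 144 (mod 299)
40^22 ≡ 1 (mod 299) ✓
The smallest such exponent is 22, so the order of 40 is 22.

22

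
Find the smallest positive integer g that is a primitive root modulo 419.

2

φ(419) = 419 − 1 = 418 = 2 · 11 · 19.
Test candidates g = 2, 3, … against the prime factors q ∈ {2, 11, 19} of φ(419): g is a generator iff g^(418/q) ≢ 1 for every such q.
g = 2: 2^209 ≡ 418; 2^38 ≡ 334; 2^22 ≡ 114 — none is 1, so 2 is a primitive root.
So 2 is the smallest generator of (Z/419Z)^×.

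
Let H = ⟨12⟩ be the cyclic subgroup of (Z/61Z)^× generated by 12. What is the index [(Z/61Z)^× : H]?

ord(12) | φ(61) = 61 − 1 = 60 = 2^2 · 3 · 5.
Divisors of 60: 1, 2, 3, 4, 5, 6, 10, 12, 15, 20, 30, 60.
Compute 12^d (mod 61) for the divisors d until we hit 1:
12^1 ≡ 12 (mod 61)
12^2 ≡ 22 (mod 61)
12^3 ≡ 20 (mod 61)
12^4 ≡ 57 (mod 61)
12^5 ≡ 13 (mod 61)
12^6 ≡ 34 (mod 61)
12^10 ≡ 47 (mod 61)
12^12 ≡ 58 (mod 61)
12^15 ≡ 1 (mod 61) ✓
Thus |⟨12⟩| = ord(12) = 15.
The index is φ(61) / ord(12) = 60 / 15 = 4.

4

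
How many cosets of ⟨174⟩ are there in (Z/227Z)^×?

1

The order of 174 must divide φ(227) = 227 − 1 = 226 = 2 · 113.
Divisors of 226: 1, 2, 113, 226.
Evaluate successive powers at the divisors of 226:
174^1 ≡ 174
174^2 ≡ 85
174^113 ≡ 226
174^226 ≡ 1
Thus |⟨174⟩| = ord(174) = 226.
The index is φ(227) / ord(174) = 226 / 226 = 1.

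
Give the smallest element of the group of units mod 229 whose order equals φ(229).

6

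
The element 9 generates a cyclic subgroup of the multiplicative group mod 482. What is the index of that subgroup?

ord(9) | φ(482) = φ(2)·φ(241) = 1·240 = 240 = 2^4 · 3 · 5.
Divisors of 240: 1, 2, 3, 4, 5, 6, 8, 10, 12, 15, 16, 20, 24, 30, 40, 48, 60, 80, 120, 240.
Compute 9^d (mod 482) for the divisors d until we hit 1:
9^1 ≡ 9 (mod 482)
9^2 ≡ 81 (mod 482)
9^3 ≡ 247 (mod 482)
9^4 ≡ 295 (mod 482)
9^5 ≡ 245 (mod 482)
9^6 ≡ 277 (mod 482)
9^8 ≡ 265 (mod 482)
9^10 ≡ 257 (mod 482)
9^12 ≡ 91 (mod 482)
9^15 ≡ 305 (mod 482)
9^16 ≡ 335 (mod 482)
9^20 ≡ 15 (mod 482)
9^24 ≡ 87 (mod 482)
9^30 ≡ 481 (mod 482)
9^40 ≡ 225 (mod 482)
9^48 ≡ 339 (mod 482)
9^60 ≡ 1 (mod 482) ✓
Thus |⟨9⟩| = ord(9) = 60.
Index = |(Z/482Z)^×| / |⟨9⟩| = 240 / 60 = 4.

4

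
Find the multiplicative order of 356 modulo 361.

ord(356) | φ(361) = φ(19^2) = 19·(19−1) = 342 = 2 · 3^2 · 19.
Divisors of 342: 1, 2, 3, 6, 9, 18, 19, 38, 57, 114, 171, 342.
Check 356^d mod 361 for each divisor in increasing order:
356^1 ≡ 356 (mod 361)
356^2 ≡ 25 (mod 361)
356^3 ≡ 236 (mod 361)
356^6 ≡ 102 (mod 361)
356^9 ≡ 246 (mod 361)
356^18 ≡ 229 (mod 361)
356^19 ≡ 299 (mod 361)
356^38 ≡ 234 (mod 361)
356^57 ≡ 293 (mod 361)
356^114 ≡ 292 (mod 361)
356^171 ≡ 360 (mod 361)
356^342 ≡ 1 (mod 361) ✓
So ord_361(356) = 342.

342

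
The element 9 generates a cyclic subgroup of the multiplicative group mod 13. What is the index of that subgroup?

ord(9) | φ(13) = 13 − 1 = 12 = 2^2 · 3.
Divisors of 12: 1, 2, 3, 4, 6, 12.
Evaluate successive powers at the divisors of 12:
9^1 ≡ 9
9^2 ≡ 3
9^3 ≡ 1
The order of 9 is 3, so the subgroup it generates has 3 elements.
The index is φ(13) / ord(9) = 12 / 3 = 4.

4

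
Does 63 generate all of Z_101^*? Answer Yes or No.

φ(101) = 101 − 1 = 100 = 2^2 · 5^2.
It suffices to check that the order of 63 is not a proper divisor of 100: compute 63^(100/q) for q ∈ {2, 5}.
63^50 ≡ 100 (mod 101)  [q = 2: ≢ 1 ✓]
63^20 ≡ 36 (mod 101)  [q = 5: ≢ 1 ✓]
All checks pass, so 63 has order 100 and is a primitive root modulo 101.

Yes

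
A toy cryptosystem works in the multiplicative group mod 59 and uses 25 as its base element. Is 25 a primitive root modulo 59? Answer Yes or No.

φ(59) = 59 − 1 = 58 = 2 · 29.
25 is a primitive root mod 59 iff 25^(φ(59)/q) ≢ 1 for every prime q | φ(59), i.e. q ∈ {2, 29}.
25^29 ≡ 1 (mod 59)  [q = 2: ≡ 1 ✗]
25^2 ≡ 35 (mod 59)  [q = 29: ≢ 1 ✓]
Since 25^29 ≡ 1, the order of 25 divides 29 < 58, so 25 is not a primitive root.

No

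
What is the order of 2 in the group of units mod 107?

The order of 2 must divide φ(107) = 107 − 1 = 106 = 2 · 53.
Divisors of 106: 1, 2, 53, 106.
Compute 2^d (mod 107) for the divisors d until we hit 1:
2^1 ≡ 2 (mod 107)
2^2 ≡ 4 (mod 107)
2^53 ≡ 106 (mod 107)
2^106 ≡ 1 (mod 107) ✓
Hence ord(2) = 106.

106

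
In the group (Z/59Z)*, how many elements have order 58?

28

φ(59) = 59 − 1 = 58 = 2 · 29.
(Z/59Z)^× is cyclic (|G| = 58); a cyclic group of order m has exactly φ(d) elements of each order d | m, and none otherwise.
58 = 2 · 29 divides 58, and φ(58) = 28.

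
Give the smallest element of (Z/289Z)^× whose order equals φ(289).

3

φ(289) = φ(17^2) = 17·(17−1) = 272 = 2^4 · 17.
g is a primitive root iff g^(272/q) ≢ 1 (mod 289) for each prime q ∈ {2, 17}.
g = 2: 2^136 ≡ 1 — hits 1, so not a primitive root.
g = 3: 3^136 ≡ 288; 3^16 ≡ 171 — none is 1, so 3 is a primitive root.
The smallest primitive root modulo 289 is 3.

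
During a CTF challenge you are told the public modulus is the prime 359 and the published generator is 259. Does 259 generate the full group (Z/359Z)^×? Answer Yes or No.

φ(359) = 359 − 1 = 358 = 2 · 179.
An element g generates (Z/359Z)^× iff g^(358/q) ≢ 1 (mod 359) for each prime q ∈ {2, 179}.
259^179 ≡ 358 (mod 359)  [q = 2: ≢ 1 ✓]
259^2 ≡ 307 (mod 359)  [q = 179: ≢ 1 ✓]
Every test exponent gives a nontrivial residue, hence 259 generates the full group.

Yes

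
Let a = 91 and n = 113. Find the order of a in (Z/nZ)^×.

56

The order of 91 must divide φ(113) = 113 − 1 = 112 = 2^4 · 7.
Divisors of 112: 1, 2, 4, 7, 8, 14, 16, 28, 56, 112.
Test each divisor d:
91^1 ≡ 91
91^2 ≡ 32
91^4 ≡ 7
91^7 ≡ 44
91^8 ≡ 49
91^14 ≡ 15
91^16 ≡ 28
91^28 ≡ 112
91^56 ≡ 1
Therefore the multiplicative order of 91 modulo 113 is 56.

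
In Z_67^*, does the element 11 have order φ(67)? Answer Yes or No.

φ(67) = 67 − 1 = 66 = 2 · 3 · 11.
An element g generates (Z/67Z)^× iff g^(66/q) ≢ 1 (mod 67) for each prime q ∈ {2, 3, 11}.
11^33 ≡ 66 (mod 67)  [q = 2: ≢ 1 ✓]
11^22 ≡ 29 (mod 67)  [q = 3: ≢ 1 ✓]
11^6 ≡ 14 (mod 67)  [q = 11: ≢ 1 ✓]
All checks pass, so 11 has order 66 and is a primitive root modulo 67.

Yes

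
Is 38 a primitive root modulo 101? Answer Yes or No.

Yes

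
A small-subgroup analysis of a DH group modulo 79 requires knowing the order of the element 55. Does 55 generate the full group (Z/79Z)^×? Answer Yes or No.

No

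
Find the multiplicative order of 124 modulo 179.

ord(124) | φ(179) = 179 − 1 = 178 = 2 · 89.
Divisors of 178: 1, 2, 89, 178.
Test each divisor d:
124^1 ≡ 124
124^2 ≡ 161
124^89 ≡ 1
Therefore the multiplicative order of 124 modulo 179 is 89.

89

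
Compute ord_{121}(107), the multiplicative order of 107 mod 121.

ord(107) | φ(121) = φ(11^2) = 11·(11−1) = 110 = 2 · 5 · 11.
Divisors of 110: 1, 2, 5, 10, 11, 22, 55, 110.
Test each divisor d:
107^1 ≡ 107 (mod 121)
107^2 ≡ 75 (mod 121)
107^5 ≡ 21 (mod 121)
107^10 ≡ 78 (mod 121)
107^11 ≡ 118 (mod 121)
107^22 ≡ 9 (mod 121)
107^55 ≡ 120 (mod 121)
107^110 ≡ 1 (mod 121) ✓
The smallest such exponent is 110, so the order of 107 is 110.

110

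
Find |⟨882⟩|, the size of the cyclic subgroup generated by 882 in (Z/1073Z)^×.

4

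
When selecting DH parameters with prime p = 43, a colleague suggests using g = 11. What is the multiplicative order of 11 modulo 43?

7

By Lagrange's theorem, ord_43(11) divides φ(43) = 43 − 1 = 42 = 2 · 3 · 7.
Divisors of 42: 1, 2, 3, 6, 7, 14, 21, 42.
Evaluate successive powers at the divisors of 42:
11^1 ≡ 11 (mod 43)
11^2 ≡ 35 (mod 43)
11^3 ≡ 41 (mod 43)
11^6 ≡ 4 (mod 43)
11^7 ≡ 1 (mod 43) ✓
Hence ord(11) = 7.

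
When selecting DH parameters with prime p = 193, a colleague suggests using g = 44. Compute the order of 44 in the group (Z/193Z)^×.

The order of 44 must divide φ(193) = 193 − 1 = 192 = 2^6 · 3.
Divisors of 192: 1, 2, 3, 4, 6, 8, 12, 16, 24, 32, 48, 64, 96, 192.
Test each divisor d:
44^1 ≡ 44 (mod 193)
44^2 ≡ 6 (mod 193)
44^3 ≡ 71 (mod 193)
44^4 ≡ 36 (mod 193)
44^6 ≡ 23 (mod 193)
44^8 ≡ 138 (mod 193)
44^12 ≡ 143 (mod 193)
44^16 ≡ 130 (mod 193)
44^24 ≡ 184 (mod 193)
44^32 ≡ 109 (mod 193)
44^48 ≡ 81 (mod 193)
44^64 ≡ 108 (mod 193)
44^96 ≡ 192 (mod 193)
44^192 ≡ 1 (mod 193) ✓
The smallest such exponent is 192, so the order of 44 is 192.

192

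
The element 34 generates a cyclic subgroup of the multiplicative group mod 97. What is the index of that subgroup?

Since 34 ∈ (Z/97Z)^×, its order divides φ(97) = 97 − 1 = 96 = 2^5 · 3.
Divisors of 96: 1, 2, 3, 4, 6, 8, 12, 16, 24, 32, 48, 96.
Evaluate successive powers at the divisors of 96:
34^1 ≡ 34 (mod 97)
34^2 ≡ 89 (mod 97)
34^3 ≡ 19 (mod 97)
34^4 ≡ 64 (mod 97)
34^6 ≡ 70 (mod 97)
34^8 ≡ 22 (mod 97)
34^12 ≡ 50 (mod 97)
34^16 ≡ 96 (mod 97)
34^24 ≡ 75 (mod 97)
34^32 ≡ 1 (mod 97) ✓
The order of 34 is 32, so the subgroup it generates has 32 elements.
The index is φ(97) / ord(34) = 96 / 32 = 3.

3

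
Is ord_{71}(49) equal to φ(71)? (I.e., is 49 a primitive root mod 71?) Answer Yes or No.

No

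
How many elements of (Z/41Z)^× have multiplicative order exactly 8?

φ(41) = 41 − 1 = 40 = 2^3 · 5.
Since (Z/41Z)^× is cyclic of order 40, the number of elements of order d is φ(d) when d | 40 and 0 otherwise.
8 = 2^3 divides 40, and φ(8) = 4.

4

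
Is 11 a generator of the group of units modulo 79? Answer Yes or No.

No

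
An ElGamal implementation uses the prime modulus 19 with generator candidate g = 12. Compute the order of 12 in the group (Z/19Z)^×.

Since 12 ∈ (Z/19Z)^×, its order divides φ(19) = 19 − 1 = 18 = 2 · 3^2.
Divisors of 18: 1, 2, 3, 6, 9, 18.
Evaluate successive powers at the divisors of 18:
12^1 ≡ 12 (mod 19)
12^2 ≡ 11 (mod 19)
12^3 ≡ 18 (mod 19)
12^6 ≡ 1 (mod 19) ✓
Therefore the multiplicative order of 12 modulo 19 is 6.

6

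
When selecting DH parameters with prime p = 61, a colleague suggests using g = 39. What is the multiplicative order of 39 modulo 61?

30

Since 39 ∈ (Z/61Z)^×, its order divides φ(61) = 61 − 1 = 60 = 2^2 · 3 · 5.
Divisors of 60: 1, 2, 3, 4, 5, 6, 10, 12, 15, 20, 30, 60.
Evaluate successive powers at the divisors of 60:
39^1 ≡ 39
39^2 ≡ 57
39^3 ≡ 27
39^4 ≡ 16
39^5 ≡ 14
39^6 ≡ 58
39^10 ≡ 13
39^12 ≡ 9
39^15 ≡ 60
39^20 ≡ 47
39^30 ≡ 1
Therefore the multiplicative order of 39 modulo 61 is 30.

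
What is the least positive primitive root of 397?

φ(397) = 397 − 1 = 396 = 2^2 · 3^2 · 11.
g is a primitive root iff g^(396/q) ≢ 1 (mod 397) for each prime q ∈ {2, 3, 11}.
g = 2: 2^198 ≡ 396; 2^132 ≡ 1 — hits 1, so not a primitive root.
g = 3: 3^198 ≡ 1 — hits 1, so not a primitive root.
g = 4: 4^198 ≡ 1 — hits 1, so not a primitive root.
g = 5: 5^198 ≡ 396; 5^132 ≡ 362; 5^36 ≡ 290 — none is 1, so 5 is a primitive root.
Hence the least primitive root of 397 is 5.

5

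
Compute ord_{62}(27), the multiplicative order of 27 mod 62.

10

Since 27 ∈ (Z/62Z)^×, its order divides φ(62) = φ(2)·φ(31) = 1·30 = 30 = 2 · 3 · 5.
Divisors of 30: 1, 2, 3, 5, 6, 10, 15, 30.
Evaluate successive powers at the divisors of 30:
27^1 ≡ 27 (mod 62)
27^2 ≡ 47 (mod 62)
27^3 ≡ 29 (mod 62)
27^5 ≡ 61 (mod 62)
27^6 ≡ 35 (mod 62)
27^10 ≡ 1 (mod 62) ✓
Hence ord(27) = 10.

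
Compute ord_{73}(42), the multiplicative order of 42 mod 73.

72

By Lagrange's theorem, ord_73(42) divides φ(73) = 73 − 1 = 72 = 2^3 · 3^2.
Divisors of 72: 1, 2, 3, 4, 6, 8, 9, 12, 18, 24, 36, 72.
Test each divisor d:
42^1 ≡ 42
42^2 ≡ 12
42^3 ≡ 66
42^4 ≡ 71
42^6 ≡ 49
42^8 ≡ 4
42^9 ≡ 22
42^12 ≡ 65
42^18 ≡ 46
42^24 ≡ 64
42^36 ≡ 72
42^72 ≡ 1
Hence ord(42) = 72.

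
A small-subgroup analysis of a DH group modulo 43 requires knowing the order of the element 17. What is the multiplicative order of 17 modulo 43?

ord(17) | φ(43) = 43 − 1 = 42 = 2 · 3 · 7.
Divisors of 42: 1, 2, 3, 6, 7, 14, 21, 42.
Evaluate successive powers at the divisors of 42:
17^1 ≡ 17 (mod 43)
17^2 ≡ 31 (mod 43)
17^3 ≡ 11 (mod 43)
17^6 ≡ 35 (mod 43)
17^7 ≡ 36 (mod 43)
17^14 ≡ 6 (mod 43)
17^21 ≡ 1 (mod 43) ✓
Therefore the multiplicative order of 17 modulo 43 is 21.

21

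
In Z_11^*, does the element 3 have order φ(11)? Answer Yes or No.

φ(11) = 11 − 1 = 10 = 2 · 5.
Test 3^(10/q) mod 11 for each prime factor q of 10:
3^5 ≡ 1 (mod 11)  [q = 2: ≡ 1 ✗]
3^2 ≡ 9 (mod 11)  [q = 5: ≢ 1 ✓]
Since 3^5 ≡ 1, the order of 3 divides 5 < 10, so 3 is not a primitive root.

No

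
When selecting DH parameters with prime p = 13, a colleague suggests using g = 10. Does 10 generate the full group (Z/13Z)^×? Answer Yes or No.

φ(13) = 13 − 1 = 12 = 2^2 · 3.
An element g generates (Z/13Z)^× iff g^(12/q) ≢ 1 (mod 13) for each prime q ∈ {2, 3}.
10^6 ≡ 1 (mod 13)  [q = 2: ≡ 1 ✗]
10^4 ≡ 3 (mod 13)  [q = 3: ≢ 1 ✓]
Since 10^6 ≡ 1, the order of 10 divides 6 < 12, so 10 is not a primitive root.

No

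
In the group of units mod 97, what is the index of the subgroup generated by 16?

8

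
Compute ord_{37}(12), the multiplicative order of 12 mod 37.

ord(12) | φ(37) = 37 − 1 = 36 = 2^2 · 3^2.
Divisors of 36: 1, 2, 3, 4, 6, 9, 12, 18, 36.
Evaluate successive powers at the divisors of 36:
12^1 ≡ 12
12^2 ≡ 33
12^3 ≡ 26
12^4 ≡ 16
12^6 ≡ 10
12^9 ≡ 1
Hence ord(12) = 9.

9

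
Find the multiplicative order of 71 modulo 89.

44

By Lagrange's theorem, ord_89(71) divides φ(89) = 89 − 1 = 88 = 2^3 · 11.
Divisors of 88: 1, 2, 4, 8, 11, 22, 44, 88.
Compute 71^d (mod 89) for the divisors d until we hit 1:
71^1 ≡ 71 (mod 89)
71^2 ≡ 57 (mod 89)
71^4 ≡ 45 (mod 89)
71^8 ≡ 67 (mod 89)
71^11 ≡ 55 (mod 89)
71^22 ≡ 88 (mod 89)
71^44 ≡ 1 (mod 89) ✓
Therefore the multiplicative order of 71 modulo 89 is 44.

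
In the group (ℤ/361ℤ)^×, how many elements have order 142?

φ(361) = φ(19^2) = 19·(19−1) = 342 = 2 · 3^2 · 19.
(Z/361Z)^× is cyclic (|G| = 342); a cyclic group of order m has exactly φ(d) elements of each order d | m, and none otherwise.
142 does not divide 342, so no element of (Z/361Z)^× has order 142.

0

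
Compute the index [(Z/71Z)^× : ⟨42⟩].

Since 42 ∈ (Z/71Z)^×, its order divides φ(71) = 71 − 1 = 70 = 2 · 5 · 7.
Divisors of 70: 1, 2, 5, 7, 10, 14, 35, 70.
Check 42^d mod 71 for each divisor in increasing order:
42^1 ≡ 42 (mod 71)
42^2 ≡ 60 (mod 71)
42^5 ≡ 41 (mod 71)
42^7 ≡ 46 (mod 71)
42^10 ≡ 48 (mod 71)
42^14 ≡ 57 (mod 71)
42^35 ≡ 70 (mod 71)
42^70 ≡ 1 (mod 71) ✓
So ord_71(42) = 70, hence |⟨42⟩| = 70.
[(Z/71Z)^× : ⟨42⟩] = 70/70 = 1.

1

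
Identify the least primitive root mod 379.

2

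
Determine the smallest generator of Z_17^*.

3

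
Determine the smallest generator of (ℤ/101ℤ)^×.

2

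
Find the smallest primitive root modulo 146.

5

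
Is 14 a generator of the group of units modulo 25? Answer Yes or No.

No

φ(25) = φ(5^2) = 5·(5−1) = 20 = 2^2 · 5.
It suffices to check that the order of 14 is not a proper divisor of 20: compute 14^(20/q) for q ∈ {2, 5}.
14^10 ≡ 1 (mod 25)  [q = 2: ≡ 1 ✗]
14^4 ≡ 16 (mod 25)  [q = 5: ≢ 1 ✓]
The check at q = 2 fails, so 14 generates a proper subgroup.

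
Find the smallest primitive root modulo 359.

φ(359) = 359 − 1 = 358 = 2 · 179.
Test candidates g = 2, 3, … against the prime factors q ∈ {2, 179} of φ(359): g is a generator iff g^(358/q) ≢ 1 for every such q.
g = 2: 2^179 ≡ 1 — hits 1, so not a primitive root.
g = 3: 3^179 ≡ 1 — hits 1, so not a primitive root.
g = 4: 4^179 ≡ 1 — hits 1, so not a primitive root.
g = 5: 5^179 ≡ 1 — hits 1, so not a primitive root.
g = 6: 6^179 ≡ 1 — hits 1, so not a primitive root.
g = 7: 7^179 ≡ 358; 7^2 ≡ 49 — none is 1, so 7 is a primitive root.
The smallest primitive root modulo 359 is 7.

7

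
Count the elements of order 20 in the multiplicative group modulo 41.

φ(41) = 41 − 1 = 40 = 2^3 · 5.
Since (Z/41Z)^× is cyclic of order 40, the number of elements of order d is φ(d) when d | 40 and 0 otherwise.
20 = 2^2 · 5 divides 40, and φ(20) = 8.

8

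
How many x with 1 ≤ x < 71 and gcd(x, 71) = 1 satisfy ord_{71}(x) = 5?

φ(71) = 71 − 1 = 70 = 2 · 5 · 7.
(Z/71Z)^× is cyclic (|G| = 70); a cyclic group of order m has exactly φ(d) elements of each order d | m, and none otherwise.
5 | 70, and φ(5) = 5 − 1 = 4.

4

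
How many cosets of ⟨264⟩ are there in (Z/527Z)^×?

By Lagrange's theorem, ord_527(264) divides φ(527) = φ(17·31) = (17−1)·(31−1) = 16·30 = 480 = 2^5 · 3 · 5.
Divisors of 480: 1, 2, 3, 4, 5, 6, 8, 10, 12, 15, 16, 20, 24, 30, 32, 40, 48, 60, 80, 96, 120, 160, 240, 480.
Check 264^d mod 527 for each divisor in increasing order:
264^1 ≡ 264 (mod 527)
264^2 ≡ 132 (mod 527)
264^3 ≡ 66 (mod 527)
264^4 ≡ 33 (mod 527)
264^5 ≡ 280 (mod 527)
264^6 ≡ 140 (mod 527)
264^8 ≡ 35 (mod 527)
264^10 ≡ 404 (mod 527)
264^12 ≡ 101 (mod 527)
264^15 ≡ 342 (mod 527)
264^16 ≡ 171 (mod 527)
264^20 ≡ 373 (mod 527)
264^24 ≡ 188 (mod 527)
264^30 ≡ 497 (mod 527)
264^32 ≡ 256 (mod 527)
264^40 ≡ 1 (mod 527) ✓
The order of 264 is 40, so the subgroup it generates has 40 elements.
[(Z/527Z)^× : ⟨264⟩] = 480/40 = 12.

12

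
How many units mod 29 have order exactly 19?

0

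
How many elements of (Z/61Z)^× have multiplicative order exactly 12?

φ(61) = 61 − 1 = 60 = 2^2 · 3 · 5.
Since (Z/61Z)^× is cyclic of order 60, the number of elements of order d is φ(d) when d | 60 and 0 otherwise.
12 = 2^2 · 3 divides 60, and φ(12) = 4.

4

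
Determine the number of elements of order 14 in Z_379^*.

6

φ(379) = 379 − 1 = 378 = 2 · 3^3 · 7.
(Z/379Z)^× is cyclic (|G| = 378); a cyclic group of order m has exactly φ(d) elements of each order d | m, and none otherwise.
14 = 2 · 7 divides 378, and φ(14) = 6.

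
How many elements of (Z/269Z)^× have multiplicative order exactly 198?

φ(269) = 269 − 1 = 268 = 2^2 · 67.
(Z/269Z)^× is cyclic (|G| = 268); a cyclic group of order m has exactly φ(d) elements of each order d | m, and none otherwise.
Since 198 ∤ 268, the count is 0.

0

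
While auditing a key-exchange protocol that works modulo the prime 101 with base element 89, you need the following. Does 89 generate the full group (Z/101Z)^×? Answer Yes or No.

φ(101) = 101 − 1 = 100 = 2^2 · 5^2.
It suffices to check that the order of 89 is not a proper divisor of 100: compute 89^(100/q) for q ∈ {2, 5}.
89^50 ≡ 100 (mod 101)  [q = 2: ≢ 1 ✓]
89^20 ≡ 95 (mod 101)  [q = 5: ≢ 1 ✓]
None equal 1, so ord_101(89) = 100: 89 is a primitive root.

Yes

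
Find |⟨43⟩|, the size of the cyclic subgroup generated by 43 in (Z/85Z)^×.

The order of 43 must divide φ(85) = φ(5·17) = (5−1)·(17−1) = 4·16 = 64 = 2^6.
Divisors of 64: 1, 2, 4, 8, 16, 32, 64.
Compute 43^d (mod 85) for the divisors d until we hit 1:
43^1 ≡ 43 (mod 85)
43^2 ≡ 64 (mod 85)
43^4 ≡ 16 (mod 85)
43^8 ≡ 1 (mod 85) ✓
Therefore the multiplicative order of 43 modulo 85 is 8.

8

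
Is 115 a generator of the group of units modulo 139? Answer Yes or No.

Yes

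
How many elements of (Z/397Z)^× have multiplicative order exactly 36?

12

φ(397) = 397 − 1 = 396 = 2^2 · 3^2 · 11.
(Z/397Z)^× is cyclic (|G| = 396); a cyclic group of order m has exactly φ(d) elements of each order d | m, and none otherwise.
36 = 2^2 · 3^2 divides 396, and φ(36) = 12.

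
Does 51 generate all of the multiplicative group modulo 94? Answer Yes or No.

φ(94) = φ(2)·φ(47) = 1·46 = 46 = 2 · 23.
51 is a primitive root mod 94 iff 51^(φ(94)/q) ≢ 1 for every prime q | φ(94), i.e. q ∈ {2, 23}.
51^23 ≡ 1 (mod 94)  [q = 2: ≡ 1 ✗]
51^2 ≡ 63 (mod 94)  [q = 23: ≢ 1 ✓]
The check at q = 2 fails, so 51 generates a proper subgroup.

No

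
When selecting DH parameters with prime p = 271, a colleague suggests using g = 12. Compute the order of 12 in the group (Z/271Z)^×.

54

By Lagrange's theorem, ord_271(12) divides φ(271) = 271 − 1 = 270 = 2 · 3^3 · 5.
Divisors of 270: 1, 2, 3, 5, 6, 9, 10, 15, 18, 27, 30, 45, 54, 90, 135, 270.
Evaluate successive powers at the divisors of 270:
12^1 ≡ 12 (mod 271)
12^2 ≡ 144 (mod 271)
12^3 ≡ 102 (mod 271)
12^5 ≡ 54 (mod 271)
12^6 ≡ 106 (mod 271)
12^9 ≡ 243 (mod 271)
12^10 ≡ 206 (mod 271)
12^15 ≡ 13 (mod 271)
12^18 ≡ 242 (mod 271)
12^27 ≡ 270 (mod 271)
12^30 ≡ 169 (mod 271)
12^45 ≡ 29 (mod 271)
12^54 ≡ 1 (mod 271) ✓
The smallest such exponent is 54, so the order of 12 is 54.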